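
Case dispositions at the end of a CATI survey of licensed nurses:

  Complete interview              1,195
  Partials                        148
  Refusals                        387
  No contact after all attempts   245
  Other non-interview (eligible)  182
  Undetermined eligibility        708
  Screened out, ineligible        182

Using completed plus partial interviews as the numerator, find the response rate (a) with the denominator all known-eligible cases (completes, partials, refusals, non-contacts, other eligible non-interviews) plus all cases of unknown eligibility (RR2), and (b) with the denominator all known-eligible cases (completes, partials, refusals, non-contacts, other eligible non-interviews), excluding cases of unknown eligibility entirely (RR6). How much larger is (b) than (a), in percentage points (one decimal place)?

Num → 1195 + 148 = 1343
Denom → 1195 + 148 + 387 + 245 + 182 + 708 = 2865
RR2 = 1343 / 2865 = 0.4688
Denom → 1195 + 148 + 387 + 245 + 182 = 2157
RR6 = 1343 / 2157 = 0.6226
Difference = 62.26 − 46.88 = 15.38 percentage points

15.4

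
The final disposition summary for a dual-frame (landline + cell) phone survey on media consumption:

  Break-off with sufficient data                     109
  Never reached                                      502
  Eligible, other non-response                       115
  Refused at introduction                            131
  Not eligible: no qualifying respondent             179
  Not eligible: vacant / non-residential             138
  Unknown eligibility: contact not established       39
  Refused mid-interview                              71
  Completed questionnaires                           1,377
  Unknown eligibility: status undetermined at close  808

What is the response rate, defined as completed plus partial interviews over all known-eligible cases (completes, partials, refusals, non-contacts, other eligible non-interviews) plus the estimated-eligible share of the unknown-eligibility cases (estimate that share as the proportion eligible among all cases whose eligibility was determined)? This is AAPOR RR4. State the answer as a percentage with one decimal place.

Refusals = 131 + 71 = 202
Unknown if eligible = 39 + 808 = 847
Ineligible = 179 + 138 = 317
Numerator → 1377 + 109 = 1486
Determined eligible → 1377 + 109 + 202 + 502 + 115 = 2305
e = 2305 / (2305 + 317) = 2305 / 2622 = 0.8791
Estimated eligible among unknowns → 0.8791 × 847 = 744.60
Base → 2305 + 744.60 = 3049.60
RR4 = 1486 / 3049.60 = 0.4873

48.7%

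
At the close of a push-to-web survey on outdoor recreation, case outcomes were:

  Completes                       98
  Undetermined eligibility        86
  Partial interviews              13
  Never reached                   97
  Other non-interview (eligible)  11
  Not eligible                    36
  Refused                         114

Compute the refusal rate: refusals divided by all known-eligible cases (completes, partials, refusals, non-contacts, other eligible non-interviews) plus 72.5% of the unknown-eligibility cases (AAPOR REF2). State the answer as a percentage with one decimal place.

28.8%

Numerator → 114
Determined eligible → 98 + 13 + 114 + 97 + 11 = 333
e × U → 0.7250 × 86 = 62.35
Base → 333 + 62.35 = 395.35
REF2 = 114 / 395.35 = 0.2884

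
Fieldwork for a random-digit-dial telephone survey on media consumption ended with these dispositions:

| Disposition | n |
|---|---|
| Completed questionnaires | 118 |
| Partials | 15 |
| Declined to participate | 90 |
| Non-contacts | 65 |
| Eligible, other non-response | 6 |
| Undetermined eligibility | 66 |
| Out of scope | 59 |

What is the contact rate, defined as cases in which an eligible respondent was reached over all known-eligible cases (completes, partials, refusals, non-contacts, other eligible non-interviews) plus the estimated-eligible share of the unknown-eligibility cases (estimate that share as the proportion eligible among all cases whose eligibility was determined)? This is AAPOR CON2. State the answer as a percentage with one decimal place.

Num: 118 + 15 + 90 + 6 = 229
Eligible (known): 118 + 15 + 90 + 65 + 6 = 294
e = 294 / (294 + 59) = 294 / 353 = 0.8329
Eligible share of unknowns: 0.8329 × 66 = 54.97
Base: 294 + 54.97 = 348.97
CON2 = 229 / 348.97 = 0.6562

65.6%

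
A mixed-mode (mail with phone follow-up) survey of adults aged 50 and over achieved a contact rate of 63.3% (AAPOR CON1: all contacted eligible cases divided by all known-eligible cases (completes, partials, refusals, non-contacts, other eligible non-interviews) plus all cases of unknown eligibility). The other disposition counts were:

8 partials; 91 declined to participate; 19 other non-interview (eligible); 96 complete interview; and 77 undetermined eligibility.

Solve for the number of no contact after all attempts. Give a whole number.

Top = 96 + 8 + 91 + 19 = 214
CON1 = 214 / D = 0.633
D = 214 / 0.633 = 338.1
Rest of base = 291
no contact after all attempts = 338.1 − 291 ≈ 47

47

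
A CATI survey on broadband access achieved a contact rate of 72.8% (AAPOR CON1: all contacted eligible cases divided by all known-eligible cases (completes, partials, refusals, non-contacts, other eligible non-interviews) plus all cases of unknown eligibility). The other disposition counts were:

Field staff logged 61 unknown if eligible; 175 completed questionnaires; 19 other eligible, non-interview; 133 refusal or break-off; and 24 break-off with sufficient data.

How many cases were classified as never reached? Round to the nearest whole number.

Num = 175 + 24 + 133 + 19 = 351
CON1 = 351 / D = 0.728
D = 351 / 0.728 = 482.1
Remaining denominator categories sum to 412
never reached = 482.1 − 412 ≈ 70

70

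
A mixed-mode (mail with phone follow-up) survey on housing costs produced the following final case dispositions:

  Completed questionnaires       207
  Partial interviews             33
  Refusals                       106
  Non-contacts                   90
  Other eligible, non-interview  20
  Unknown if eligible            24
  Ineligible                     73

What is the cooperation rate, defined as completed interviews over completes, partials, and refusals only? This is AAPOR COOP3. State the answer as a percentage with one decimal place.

Numerator: 207
Base: 207 + 33 + 106 = 346
COOP3 = 207 / 346 = 0.5983

59.8%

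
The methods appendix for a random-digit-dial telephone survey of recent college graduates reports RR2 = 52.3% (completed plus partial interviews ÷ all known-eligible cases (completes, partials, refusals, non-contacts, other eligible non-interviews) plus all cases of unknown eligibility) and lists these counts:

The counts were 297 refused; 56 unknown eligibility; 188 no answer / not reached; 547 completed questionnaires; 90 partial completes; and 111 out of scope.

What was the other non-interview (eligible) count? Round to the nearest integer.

Top: 547 + 90 = 637
RR2 = 637 / D = 0.523
D = 637 / 0.523 = 1218.0
Remaining denominator categories sum to 1178
other non-interview (eligible) = 1218.0 − 1178 ≈ 40

40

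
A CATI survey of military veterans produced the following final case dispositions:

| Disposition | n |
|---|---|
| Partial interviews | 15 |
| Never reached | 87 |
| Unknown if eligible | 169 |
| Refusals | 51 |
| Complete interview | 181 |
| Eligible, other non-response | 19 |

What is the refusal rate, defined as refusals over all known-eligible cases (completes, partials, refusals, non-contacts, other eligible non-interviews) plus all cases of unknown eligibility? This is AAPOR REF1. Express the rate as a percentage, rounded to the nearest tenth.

9.8%

Numerator → 51
Denominator → 181 + 15 + 51 + 87 + 19 + 169 = 522
REF1 = 51 / 522 = 0.0977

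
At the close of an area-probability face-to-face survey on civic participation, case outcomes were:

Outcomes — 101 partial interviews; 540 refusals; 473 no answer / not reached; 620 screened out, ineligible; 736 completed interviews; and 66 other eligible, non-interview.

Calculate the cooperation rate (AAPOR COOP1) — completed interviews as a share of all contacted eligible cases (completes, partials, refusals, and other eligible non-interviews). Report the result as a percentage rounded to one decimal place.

Num → 736
Denom → 736 + 101 + 540 + 66 = 1443
COOP1 = 736 / 1443 = 0.5100

51.0%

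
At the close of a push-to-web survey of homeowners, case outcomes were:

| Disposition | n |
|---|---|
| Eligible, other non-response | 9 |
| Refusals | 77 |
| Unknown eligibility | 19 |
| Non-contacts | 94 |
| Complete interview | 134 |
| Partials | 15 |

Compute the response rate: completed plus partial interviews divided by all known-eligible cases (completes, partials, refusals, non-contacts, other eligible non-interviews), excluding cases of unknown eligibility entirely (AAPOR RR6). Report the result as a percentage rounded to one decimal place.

45.3%

Top = 134 + 15 = 149
Base = 134 + 15 + 77 + 94 + 9 = 329
RR6 = 149 / 329 = 0.4529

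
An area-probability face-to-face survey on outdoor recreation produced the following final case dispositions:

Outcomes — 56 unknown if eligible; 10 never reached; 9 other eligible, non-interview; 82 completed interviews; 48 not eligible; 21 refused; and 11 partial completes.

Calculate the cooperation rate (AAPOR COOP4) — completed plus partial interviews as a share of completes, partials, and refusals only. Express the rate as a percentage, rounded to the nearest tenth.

Num → 82 + 11 = 93
Base → 82 + 11 + 21 = 114
COOP4 = 93 / 114 = 0.8158

81.6%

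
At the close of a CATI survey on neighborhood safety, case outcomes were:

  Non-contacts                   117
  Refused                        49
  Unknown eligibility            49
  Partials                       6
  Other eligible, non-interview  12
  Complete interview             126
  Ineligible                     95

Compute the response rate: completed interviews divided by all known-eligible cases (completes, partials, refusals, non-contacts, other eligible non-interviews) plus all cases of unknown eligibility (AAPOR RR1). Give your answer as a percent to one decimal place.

35.1%

Numerator: 126
Denominator: 126 + 6 + 49 + 117 + 12 + 49 = 359
RR1 = 126 / 359 = 0.3510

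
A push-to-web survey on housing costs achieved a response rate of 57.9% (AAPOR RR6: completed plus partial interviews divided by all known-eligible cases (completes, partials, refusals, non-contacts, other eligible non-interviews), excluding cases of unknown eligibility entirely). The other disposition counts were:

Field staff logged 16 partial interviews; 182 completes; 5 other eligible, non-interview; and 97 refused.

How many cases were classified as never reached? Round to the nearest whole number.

Numerator: 182 + 16 = 198
RR6 = 198 / D = 0.579
D = 198 / 0.579 = 342.0
Other denominator terms total 300
never reached = 342.0 − 300 ≈ 42

42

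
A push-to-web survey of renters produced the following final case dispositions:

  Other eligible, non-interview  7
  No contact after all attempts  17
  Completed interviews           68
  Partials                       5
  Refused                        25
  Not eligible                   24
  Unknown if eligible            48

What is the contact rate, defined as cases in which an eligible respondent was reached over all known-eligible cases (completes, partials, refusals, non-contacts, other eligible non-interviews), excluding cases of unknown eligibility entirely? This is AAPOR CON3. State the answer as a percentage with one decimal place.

86.1%

Num → 68 + 5 + 25 + 7 = 105
Base → 68 + 5 + 25 + 17 + 7 = 122
CON3 = 105 / 122 = 0.8607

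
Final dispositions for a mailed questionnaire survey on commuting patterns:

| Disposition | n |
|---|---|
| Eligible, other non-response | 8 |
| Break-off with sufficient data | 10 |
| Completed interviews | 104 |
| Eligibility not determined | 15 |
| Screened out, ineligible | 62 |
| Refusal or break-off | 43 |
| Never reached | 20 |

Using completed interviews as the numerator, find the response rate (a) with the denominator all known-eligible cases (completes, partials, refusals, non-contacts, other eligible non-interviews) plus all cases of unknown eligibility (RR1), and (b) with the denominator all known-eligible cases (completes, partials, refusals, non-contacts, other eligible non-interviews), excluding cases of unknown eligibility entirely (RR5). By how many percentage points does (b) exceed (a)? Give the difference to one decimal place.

Num: 104
Denominator: 104 + 10 + 43 + 20 + 8 + 15 = 200
RR1 = 104 / 200 = 0.5200
Denominator: 104 + 10 + 43 + 20 + 8 = 185
RR5 = 104 / 185 = 0.5622
Difference = 56.22 − 52.00 = 4.22 percentage points

4.2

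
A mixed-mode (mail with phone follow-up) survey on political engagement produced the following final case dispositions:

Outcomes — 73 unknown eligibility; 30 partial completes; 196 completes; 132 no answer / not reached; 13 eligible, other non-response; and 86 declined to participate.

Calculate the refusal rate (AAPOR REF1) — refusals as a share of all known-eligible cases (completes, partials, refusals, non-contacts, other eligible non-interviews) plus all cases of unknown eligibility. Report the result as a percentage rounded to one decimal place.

16.2%

Numerator: 86
Denom: 196 + 30 + 86 + 132 + 13 + 73 = 530
REF1 = 86 / 530 = 0.1623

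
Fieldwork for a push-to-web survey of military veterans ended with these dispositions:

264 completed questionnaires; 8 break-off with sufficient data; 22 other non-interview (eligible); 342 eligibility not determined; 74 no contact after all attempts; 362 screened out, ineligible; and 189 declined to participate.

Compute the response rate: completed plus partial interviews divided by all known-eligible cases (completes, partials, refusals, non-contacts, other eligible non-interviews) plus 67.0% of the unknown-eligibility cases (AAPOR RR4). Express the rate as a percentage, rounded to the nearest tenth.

34.6%

Numerator: 264 + 8 = 272
Determined eligible: 264 + 8 + 189 + 74 + 22 = 557
Eligible share of unknowns: 0.6700 × 342 = 229.14
Base: 557 + 229.14 = 786.14
RR4 = 272 / 786.14 = 0.3460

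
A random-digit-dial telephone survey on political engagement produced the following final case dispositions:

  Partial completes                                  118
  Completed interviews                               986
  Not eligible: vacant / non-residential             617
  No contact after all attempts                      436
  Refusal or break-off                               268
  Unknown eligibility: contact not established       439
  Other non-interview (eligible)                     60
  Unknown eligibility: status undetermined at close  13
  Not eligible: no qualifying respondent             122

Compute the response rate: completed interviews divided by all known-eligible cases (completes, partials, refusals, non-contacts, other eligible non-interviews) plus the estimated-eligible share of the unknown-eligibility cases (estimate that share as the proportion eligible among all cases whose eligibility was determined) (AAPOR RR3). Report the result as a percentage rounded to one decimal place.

Unknown eligibility = 439 + 13 = 452
Out of scope = 122 + 617 = 739
Numerator → 986
Eligible (known) → 986 + 118 + 268 + 436 + 60 = 1868
e = 1868 / (1868 + 739) = 1868 / 2607 = 0.7165
Eligible share of unknowns → 0.7165 × 452 = 323.86
Denominator → 1868 + 323.86 = 2191.86
RR3 = 986 / 2191.86 = 0.4498

45.0%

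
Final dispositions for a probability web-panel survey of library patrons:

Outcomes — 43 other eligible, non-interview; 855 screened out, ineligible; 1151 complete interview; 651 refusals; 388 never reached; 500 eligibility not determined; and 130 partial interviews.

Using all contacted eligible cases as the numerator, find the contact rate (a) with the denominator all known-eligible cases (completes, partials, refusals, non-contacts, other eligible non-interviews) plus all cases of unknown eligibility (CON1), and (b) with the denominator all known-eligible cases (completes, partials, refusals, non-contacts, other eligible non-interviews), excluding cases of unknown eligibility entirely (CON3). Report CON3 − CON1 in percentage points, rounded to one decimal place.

Num: 1151 + 130 + 651 + 43 = 1975
Denom: 1151 + 130 + 651 + 388 + 43 + 500 = 2863
CON1 = 1975 / 2863 = 0.6898
Denom: 1151 + 130 + 651 + 388 + 43 = 2363
CON3 = 1975 / 2363 = 0.8358
Difference = 83.58 − 68.98 = 14.60 percentage points

14.6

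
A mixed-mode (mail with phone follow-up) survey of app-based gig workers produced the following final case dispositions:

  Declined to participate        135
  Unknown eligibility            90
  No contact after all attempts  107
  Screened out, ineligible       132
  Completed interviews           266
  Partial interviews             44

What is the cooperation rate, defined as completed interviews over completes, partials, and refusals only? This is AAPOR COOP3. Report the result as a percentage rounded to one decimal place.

Num: 266
Base: 266 + 44 + 135 = 445
COOP3 = 266 / 445 = 0.5978

59.8%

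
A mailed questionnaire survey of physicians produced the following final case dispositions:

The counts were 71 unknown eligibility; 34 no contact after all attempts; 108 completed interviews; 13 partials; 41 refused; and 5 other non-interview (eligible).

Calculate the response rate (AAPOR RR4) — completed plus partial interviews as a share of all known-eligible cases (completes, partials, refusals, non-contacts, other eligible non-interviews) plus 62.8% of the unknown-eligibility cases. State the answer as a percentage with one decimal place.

Num = 108 + 13 = 121
Eligible (known) = 108 + 13 + 41 + 34 + 5 = 201
e × U = 0.6280 × 71 = 44.59
Denom = 201 + 44.59 = 245.59
RR4 = 121 / 245.59 = 0.4927

49.3%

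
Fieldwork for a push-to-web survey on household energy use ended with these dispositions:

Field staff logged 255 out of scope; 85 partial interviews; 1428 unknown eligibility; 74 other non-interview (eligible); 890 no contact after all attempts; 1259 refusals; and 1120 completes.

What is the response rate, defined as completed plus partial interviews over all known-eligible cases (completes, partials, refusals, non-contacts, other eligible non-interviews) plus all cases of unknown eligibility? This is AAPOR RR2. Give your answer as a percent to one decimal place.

Top: 1120 + 85 = 1205
Denom: 1120 + 85 + 1259 + 890 + 74 + 1428 = 4856
RR2 = 1205 / 4856 = 0.2481

24.8%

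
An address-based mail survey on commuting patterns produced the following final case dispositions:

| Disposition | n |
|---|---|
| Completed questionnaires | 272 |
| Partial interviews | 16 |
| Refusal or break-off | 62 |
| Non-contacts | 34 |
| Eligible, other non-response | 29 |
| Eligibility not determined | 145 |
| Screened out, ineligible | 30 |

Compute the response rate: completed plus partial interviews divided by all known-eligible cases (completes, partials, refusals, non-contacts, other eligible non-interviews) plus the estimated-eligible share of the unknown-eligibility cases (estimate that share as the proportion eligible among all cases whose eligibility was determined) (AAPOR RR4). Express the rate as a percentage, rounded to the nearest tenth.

52.5%

Numerator → 272 + 16 = 288
Known eligible → 272 + 16 + 62 + 34 + 29 = 413
e = 413 / (413 + 30) = 413 / 443 = 0.9323
Estimated eligible among unknowns → 0.9323 × 145 = 135.18
Base → 413 + 135.18 = 548.18
RR4 = 288 / 548.18 = 0.5254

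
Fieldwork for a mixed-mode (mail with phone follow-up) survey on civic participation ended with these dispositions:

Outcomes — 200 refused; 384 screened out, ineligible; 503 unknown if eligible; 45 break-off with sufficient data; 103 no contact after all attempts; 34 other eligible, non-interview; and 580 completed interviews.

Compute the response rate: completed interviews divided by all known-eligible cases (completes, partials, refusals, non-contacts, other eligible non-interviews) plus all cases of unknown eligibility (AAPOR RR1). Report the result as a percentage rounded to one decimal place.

39.6%

Top → 580
Denominator → 580 + 45 + 200 + 103 + 34 + 503 = 1465
RR1 = 580 / 1465 = 0.3959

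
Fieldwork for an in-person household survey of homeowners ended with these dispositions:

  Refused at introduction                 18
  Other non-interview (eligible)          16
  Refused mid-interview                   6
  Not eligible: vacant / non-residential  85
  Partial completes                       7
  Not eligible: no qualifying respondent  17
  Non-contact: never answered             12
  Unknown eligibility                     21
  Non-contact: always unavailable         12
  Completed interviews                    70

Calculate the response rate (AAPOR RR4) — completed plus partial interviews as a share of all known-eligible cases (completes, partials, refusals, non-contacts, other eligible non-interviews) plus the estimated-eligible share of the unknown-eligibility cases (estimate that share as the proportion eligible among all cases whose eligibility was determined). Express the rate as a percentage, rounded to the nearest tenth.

Refusals = 18 + 6 = 24
Non-contacts = 12 + 12 = 24
Screened out, ineligible = 17 + 85 = 102
Num → 70 + 7 = 77
Known eligible → 70 + 7 + 24 + 24 + 16 = 141
e = 141 / (141 + 102) = 141 / 243 = 0.5802
Estimated eligible among unknowns → 0.5802 × 21 = 12.18
Denominator → 141 + 12.18 = 153.18
RR4 = 77 / 153.18 = 0.5027

50.3%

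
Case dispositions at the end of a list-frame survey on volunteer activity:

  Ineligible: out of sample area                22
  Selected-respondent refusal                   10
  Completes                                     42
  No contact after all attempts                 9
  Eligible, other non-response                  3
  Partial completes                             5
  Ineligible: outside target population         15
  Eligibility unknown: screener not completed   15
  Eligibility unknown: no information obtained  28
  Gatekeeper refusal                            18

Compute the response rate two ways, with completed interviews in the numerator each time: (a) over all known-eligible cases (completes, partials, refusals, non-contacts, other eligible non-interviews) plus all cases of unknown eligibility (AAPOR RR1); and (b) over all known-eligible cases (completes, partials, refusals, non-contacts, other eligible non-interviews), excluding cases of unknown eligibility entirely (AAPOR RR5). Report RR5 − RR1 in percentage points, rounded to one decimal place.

16.0

Refusals = 18 + 10 = 28
Unknown if eligible = 15 + 28 = 43
Out of scope = 15 + 22 = 37
Num → 42
Base → 42 + 5 + 28 + 9 + 3 + 43 = 130
RR1 = 42 / 130 = 0.3231
Base → 42 + 5 + 28 + 9 + 3 = 87
RR5 = 42 / 87 = 0.4828
Difference = 48.28 − 32.31 = 15.97 percentage points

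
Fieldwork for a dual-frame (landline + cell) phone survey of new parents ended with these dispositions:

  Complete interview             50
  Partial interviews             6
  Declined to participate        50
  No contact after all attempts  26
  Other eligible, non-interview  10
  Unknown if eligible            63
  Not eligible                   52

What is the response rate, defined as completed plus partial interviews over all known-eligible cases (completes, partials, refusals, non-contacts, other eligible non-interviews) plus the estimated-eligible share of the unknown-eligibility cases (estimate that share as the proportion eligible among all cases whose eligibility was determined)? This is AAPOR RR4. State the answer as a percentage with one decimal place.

Numerator: 50 + 6 = 56
Known eligible: 50 + 6 + 50 + 26 + 10 = 142
e = 142 / (142 + 52) = 142 / 194 = 0.7320
e × U: 0.7320 × 63 = 46.12
Base: 142 + 46.12 = 188.12
RR4 = 56 / 188.12 = 0.2977

29.8%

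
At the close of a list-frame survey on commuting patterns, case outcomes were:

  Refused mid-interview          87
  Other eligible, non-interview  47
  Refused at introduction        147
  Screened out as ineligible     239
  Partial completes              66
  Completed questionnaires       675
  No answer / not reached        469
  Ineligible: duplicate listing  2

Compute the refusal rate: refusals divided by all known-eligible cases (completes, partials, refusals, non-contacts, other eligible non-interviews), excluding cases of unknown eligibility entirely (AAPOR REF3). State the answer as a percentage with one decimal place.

15.7%

Refusal or break-off = 147 + 87 = 234
Out of scope = 239 + 2 = 241
Top: 234
Base: 675 + 66 + 234 + 469 + 47 = 1491
REF3 = 234 / 1491 = 0.1569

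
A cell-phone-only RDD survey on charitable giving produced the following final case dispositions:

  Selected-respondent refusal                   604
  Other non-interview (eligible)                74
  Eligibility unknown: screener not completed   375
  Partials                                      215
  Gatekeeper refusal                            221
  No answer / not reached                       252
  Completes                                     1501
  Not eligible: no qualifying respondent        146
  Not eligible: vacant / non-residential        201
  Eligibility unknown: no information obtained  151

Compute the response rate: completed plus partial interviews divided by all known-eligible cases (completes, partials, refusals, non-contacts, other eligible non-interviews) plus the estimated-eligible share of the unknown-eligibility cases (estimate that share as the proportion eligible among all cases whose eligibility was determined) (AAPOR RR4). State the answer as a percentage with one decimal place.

Refused = 221 + 604 = 825
Eligibility not determined = 375 + 151 = 526
Not eligible = 146 + 201 = 347
Top → 1501 + 215 = 1716
Known eligible → 1501 + 215 + 825 + 252 + 74 = 2867
e = 2867 / (2867 + 347) = 2867 / 3214 = 0.8920
Estimated eligible among unknowns → 0.8920 × 526 = 469.19
Base → 2867 + 469.19 = 3336.19
RR4 = 1716 / 3336.19 = 0.5144

51.4%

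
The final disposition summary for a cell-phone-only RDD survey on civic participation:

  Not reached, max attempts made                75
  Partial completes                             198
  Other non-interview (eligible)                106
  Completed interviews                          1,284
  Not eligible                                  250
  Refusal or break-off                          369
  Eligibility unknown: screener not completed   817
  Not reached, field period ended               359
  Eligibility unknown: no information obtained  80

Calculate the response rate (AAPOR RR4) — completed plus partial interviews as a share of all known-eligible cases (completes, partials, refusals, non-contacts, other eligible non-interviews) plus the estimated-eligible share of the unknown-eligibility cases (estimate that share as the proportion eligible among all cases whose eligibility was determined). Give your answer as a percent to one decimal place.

46.3%

No answer / not reached = 359 + 75 = 434
Undetermined eligibility = 817 + 80 = 897
Num: 1284 + 198 = 1482
Eligible (known): 1284 + 198 + 369 + 434 + 106 = 2391
e = 2391 / (2391 + 250) = 2391 / 2641 = 0.9053
Eligible share of unknowns: 0.9053 × 897 = 812.05
Denominator: 2391 + 812.05 = 3203.05
RR4 = 1482 / 3203.05 = 0.4627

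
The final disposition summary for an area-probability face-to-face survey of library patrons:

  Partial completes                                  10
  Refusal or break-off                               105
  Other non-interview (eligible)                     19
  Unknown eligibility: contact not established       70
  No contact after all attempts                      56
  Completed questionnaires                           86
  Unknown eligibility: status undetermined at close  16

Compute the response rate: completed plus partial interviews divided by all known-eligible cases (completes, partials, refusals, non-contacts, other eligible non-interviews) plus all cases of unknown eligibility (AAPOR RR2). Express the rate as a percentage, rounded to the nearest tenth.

Unknown eligibility = 70 + 16 = 86
Num: 86 + 10 = 96
Denominator: 86 + 10 + 105 + 56 + 19 + 86 = 362
RR2 = 96 / 362 = 0.2652

26.5%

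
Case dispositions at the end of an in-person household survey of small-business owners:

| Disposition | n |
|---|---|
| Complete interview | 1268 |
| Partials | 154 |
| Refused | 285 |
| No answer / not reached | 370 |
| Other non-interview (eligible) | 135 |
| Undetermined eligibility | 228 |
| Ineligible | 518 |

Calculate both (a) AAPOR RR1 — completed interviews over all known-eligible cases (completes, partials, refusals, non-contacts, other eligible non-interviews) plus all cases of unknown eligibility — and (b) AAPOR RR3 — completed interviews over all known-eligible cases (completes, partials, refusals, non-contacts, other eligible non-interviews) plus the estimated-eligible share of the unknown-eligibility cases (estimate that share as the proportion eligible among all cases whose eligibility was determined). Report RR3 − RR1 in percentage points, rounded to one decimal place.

0.9

Top = 1268
Denom = 1268 + 154 + 285 + 370 + 135 + 228 = 2440
RR1 = 1268 / 2440 = 0.5197
Determined eligible = 1268 + 154 + 285 + 370 + 135 = 2212
e = 2212 / (2212 + 518) = 2212 / 2730 = 0.8103
Estimated eligible among unknowns = 0.8103 × 228 = 184.75
Denom = 2212 + 184.75 = 2396.75
RR3 = 1268 / 2396.75 = 0.5290
Difference = 52.90 − 51.97 = 0.93 percentage points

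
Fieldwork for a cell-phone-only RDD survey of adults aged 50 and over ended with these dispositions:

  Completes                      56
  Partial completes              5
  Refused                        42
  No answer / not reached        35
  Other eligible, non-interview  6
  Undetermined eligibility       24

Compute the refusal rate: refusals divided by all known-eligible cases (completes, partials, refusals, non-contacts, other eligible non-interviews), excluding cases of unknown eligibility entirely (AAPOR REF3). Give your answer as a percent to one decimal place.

29.2%

Numerator: 42
Denominator: 56 + 5 + 42 + 35 + 6 = 144
REF3 = 42 / 144 = 0.2917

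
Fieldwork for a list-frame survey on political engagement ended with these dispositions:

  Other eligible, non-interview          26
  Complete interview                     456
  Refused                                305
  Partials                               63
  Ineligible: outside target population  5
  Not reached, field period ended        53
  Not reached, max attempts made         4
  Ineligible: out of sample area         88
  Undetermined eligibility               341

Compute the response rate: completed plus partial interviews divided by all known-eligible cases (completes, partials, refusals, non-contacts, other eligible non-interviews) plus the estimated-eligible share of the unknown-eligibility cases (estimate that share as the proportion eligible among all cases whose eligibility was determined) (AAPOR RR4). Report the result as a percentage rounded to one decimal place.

42.7%

No contact after all attempts = 53 + 4 = 57
Ineligible = 5 + 88 = 93
Numerator → 456 + 63 = 519
Eligible (known) → 456 + 63 + 305 + 57 + 26 = 907
e = 907 / (907 + 93) = 907 / 1000 = 0.9070
Eligible share of unknowns → 0.9070 × 341 = 309.29
Base → 907 + 309.29 = 1216.29
RR4 = 519 / 1216.29 = 0.4267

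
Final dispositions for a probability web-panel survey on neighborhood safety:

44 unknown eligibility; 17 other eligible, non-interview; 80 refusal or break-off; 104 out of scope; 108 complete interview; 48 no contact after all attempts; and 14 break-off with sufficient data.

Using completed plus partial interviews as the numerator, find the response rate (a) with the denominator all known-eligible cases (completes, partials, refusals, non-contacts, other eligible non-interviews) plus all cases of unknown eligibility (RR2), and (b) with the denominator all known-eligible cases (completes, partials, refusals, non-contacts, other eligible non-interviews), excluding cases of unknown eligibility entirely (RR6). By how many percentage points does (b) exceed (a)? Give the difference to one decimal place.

6.5

Numerator → 108 + 14 = 122
Denom → 108 + 14 + 80 + 48 + 17 + 44 = 311
RR2 = 122 / 311 = 0.3923
Denom → 108 + 14 + 80 + 48 + 17 = 267
RR6 = 122 / 267 = 0.4569
Difference = 45.69 − 39.23 = 6.46 percentage points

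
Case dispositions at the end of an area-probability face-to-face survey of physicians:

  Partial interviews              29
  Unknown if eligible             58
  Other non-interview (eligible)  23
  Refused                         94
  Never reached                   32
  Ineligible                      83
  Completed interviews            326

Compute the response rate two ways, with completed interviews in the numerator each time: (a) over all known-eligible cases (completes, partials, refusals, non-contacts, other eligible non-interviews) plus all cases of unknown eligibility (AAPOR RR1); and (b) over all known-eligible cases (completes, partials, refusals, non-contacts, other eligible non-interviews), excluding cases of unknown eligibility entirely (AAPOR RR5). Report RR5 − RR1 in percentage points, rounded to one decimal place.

Num → 326
Denom → 326 + 29 + 94 + 32 + 23 + 58 = 562
RR1 = 326 / 562 = 0.5801
Denom → 326 + 29 + 94 + 32 + 23 = 504
RR5 = 326 / 504 = 0.6468
Difference = 64.68 − 58.01 = 6.67 percentage points

6.7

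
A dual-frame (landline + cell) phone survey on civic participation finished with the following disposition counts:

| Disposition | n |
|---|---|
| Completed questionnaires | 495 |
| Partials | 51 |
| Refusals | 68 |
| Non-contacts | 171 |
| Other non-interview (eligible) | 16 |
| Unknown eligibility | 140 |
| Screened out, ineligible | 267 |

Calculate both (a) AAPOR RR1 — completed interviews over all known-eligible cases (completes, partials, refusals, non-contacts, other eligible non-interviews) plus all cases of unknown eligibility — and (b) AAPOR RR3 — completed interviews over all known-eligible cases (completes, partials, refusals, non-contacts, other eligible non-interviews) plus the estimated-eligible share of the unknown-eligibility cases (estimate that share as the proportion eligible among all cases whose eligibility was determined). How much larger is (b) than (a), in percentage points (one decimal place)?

Num: 495
Denom: 495 + 51 + 68 + 171 + 16 + 140 = 941
RR1 = 495 / 941 = 0.5260
Determined eligible: 495 + 51 + 68 + 171 + 16 = 801
e = 801 / (801 + 267) = 801 / 1068 = 0.7500
Estimated eligible among unknowns: 0.7500 × 140 = 105.00
Denom: 801 + 105.00 = 906.00
RR3 = 495 / 906.00 = 0.5464
Difference = 54.64 − 52.60 = 2.04 percentage points

2.0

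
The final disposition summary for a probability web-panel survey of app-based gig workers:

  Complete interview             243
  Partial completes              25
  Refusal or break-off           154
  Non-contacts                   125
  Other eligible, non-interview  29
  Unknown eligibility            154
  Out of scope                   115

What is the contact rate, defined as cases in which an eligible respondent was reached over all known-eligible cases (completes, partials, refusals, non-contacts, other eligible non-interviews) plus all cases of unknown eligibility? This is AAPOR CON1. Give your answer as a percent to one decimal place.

Numerator = 243 + 25 + 154 + 29 = 451
Denom = 243 + 25 + 154 + 125 + 29 + 154 = 730
CON1 = 451 / 730 = 0.6178

61.8%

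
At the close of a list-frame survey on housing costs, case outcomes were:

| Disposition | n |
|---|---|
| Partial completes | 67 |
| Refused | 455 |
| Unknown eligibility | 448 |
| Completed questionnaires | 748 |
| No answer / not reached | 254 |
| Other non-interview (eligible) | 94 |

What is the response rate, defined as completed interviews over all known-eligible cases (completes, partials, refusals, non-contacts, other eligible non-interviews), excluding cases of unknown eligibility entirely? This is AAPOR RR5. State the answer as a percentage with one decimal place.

Numerator: 748
Denominator: 748 + 67 + 455 + 254 + 94 = 1618
RR5 = 748 / 1618 = 0.4623

46.2%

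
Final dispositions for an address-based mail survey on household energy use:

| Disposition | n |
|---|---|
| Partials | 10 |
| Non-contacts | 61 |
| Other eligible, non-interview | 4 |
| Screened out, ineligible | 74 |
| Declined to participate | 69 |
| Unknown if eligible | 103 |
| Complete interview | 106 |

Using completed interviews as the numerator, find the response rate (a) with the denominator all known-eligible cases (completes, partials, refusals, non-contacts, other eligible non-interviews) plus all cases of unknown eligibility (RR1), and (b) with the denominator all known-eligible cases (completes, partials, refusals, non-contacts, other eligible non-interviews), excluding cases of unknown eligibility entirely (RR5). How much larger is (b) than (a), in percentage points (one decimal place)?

12.4

Numerator → 106
Denom → 106 + 10 + 69 + 61 + 4 + 103 = 353
RR1 = 106 / 353 = 0.3003
Denom → 106 + 10 + 69 + 61 + 4 = 250
RR5 = 106 / 250 = 0.4240
Difference = 42.40 − 30.03 = 12.37 percentage points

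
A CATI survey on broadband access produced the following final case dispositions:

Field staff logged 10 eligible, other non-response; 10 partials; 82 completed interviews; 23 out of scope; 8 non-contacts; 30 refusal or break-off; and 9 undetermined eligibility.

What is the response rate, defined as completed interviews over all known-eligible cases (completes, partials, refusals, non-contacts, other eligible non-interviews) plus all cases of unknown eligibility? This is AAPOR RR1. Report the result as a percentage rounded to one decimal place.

Num = 82
Denominator = 82 + 10 + 30 + 8 + 10 + 9 = 149
RR1 = 82 / 149 = 0.5503

55.0%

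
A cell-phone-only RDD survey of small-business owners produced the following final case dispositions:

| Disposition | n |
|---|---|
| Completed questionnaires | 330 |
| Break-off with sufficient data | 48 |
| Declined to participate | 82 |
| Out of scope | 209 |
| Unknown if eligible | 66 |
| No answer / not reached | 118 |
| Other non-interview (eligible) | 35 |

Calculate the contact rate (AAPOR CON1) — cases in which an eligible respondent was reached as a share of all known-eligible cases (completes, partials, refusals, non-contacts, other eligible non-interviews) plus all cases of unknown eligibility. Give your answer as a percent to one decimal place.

Top → 330 + 48 + 82 + 35 = 495
Denom → 330 + 48 + 82 + 118 + 35 + 66 = 679
CON1 = 495 / 679 = 0.7290

72.9%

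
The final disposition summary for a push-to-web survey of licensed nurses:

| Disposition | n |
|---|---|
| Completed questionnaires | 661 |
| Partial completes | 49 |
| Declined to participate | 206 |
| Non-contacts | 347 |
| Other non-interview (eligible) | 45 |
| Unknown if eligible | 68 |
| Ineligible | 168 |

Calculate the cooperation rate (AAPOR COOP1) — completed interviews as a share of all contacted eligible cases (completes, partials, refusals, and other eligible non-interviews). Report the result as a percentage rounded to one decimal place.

Top: 661
Denom: 661 + 49 + 206 + 45 = 961
COOP1 = 661 / 961 = 0.6878

68.8%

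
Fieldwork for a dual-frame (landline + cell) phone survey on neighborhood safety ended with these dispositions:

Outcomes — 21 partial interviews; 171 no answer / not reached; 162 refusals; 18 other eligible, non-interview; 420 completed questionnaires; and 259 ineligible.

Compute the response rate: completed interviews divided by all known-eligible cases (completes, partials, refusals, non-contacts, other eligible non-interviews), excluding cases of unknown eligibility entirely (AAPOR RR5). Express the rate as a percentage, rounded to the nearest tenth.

Numerator = 420
Denom = 420 + 21 + 162 + 171 + 18 = 792
RR5 = 420 / 792 = 0.5303

53.0%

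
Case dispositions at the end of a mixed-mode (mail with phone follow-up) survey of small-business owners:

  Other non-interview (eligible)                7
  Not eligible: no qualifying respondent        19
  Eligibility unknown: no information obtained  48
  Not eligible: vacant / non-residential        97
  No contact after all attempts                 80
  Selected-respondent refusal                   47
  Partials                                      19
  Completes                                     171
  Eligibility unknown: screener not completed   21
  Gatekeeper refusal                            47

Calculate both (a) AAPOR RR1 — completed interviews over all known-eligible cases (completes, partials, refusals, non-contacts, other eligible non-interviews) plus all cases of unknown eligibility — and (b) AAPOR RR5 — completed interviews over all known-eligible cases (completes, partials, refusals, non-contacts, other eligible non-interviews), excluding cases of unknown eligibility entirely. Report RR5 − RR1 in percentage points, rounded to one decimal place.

Refusal or break-off = 47 + 47 = 94
Unknown eligibility = 21 + 48 = 69
Not eligible = 19 + 97 = 116
Num: 171
Denominator: 171 + 19 + 94 + 80 + 7 + 69 = 440
RR1 = 171 / 440 = 0.3886
Denominator: 171 + 19 + 94 + 80 + 7 = 371
RR5 = 171 / 371 = 0.4609
Difference = 46.09 − 38.86 = 7.23 percentage points

7.2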